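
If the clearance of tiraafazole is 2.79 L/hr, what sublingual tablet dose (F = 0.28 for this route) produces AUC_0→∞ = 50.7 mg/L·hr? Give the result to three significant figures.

Dose = 505 mg

Dose = CL × AUC_0→∞ / F
     = 2.79 × 50.7 / 0.28 = 505.189 mg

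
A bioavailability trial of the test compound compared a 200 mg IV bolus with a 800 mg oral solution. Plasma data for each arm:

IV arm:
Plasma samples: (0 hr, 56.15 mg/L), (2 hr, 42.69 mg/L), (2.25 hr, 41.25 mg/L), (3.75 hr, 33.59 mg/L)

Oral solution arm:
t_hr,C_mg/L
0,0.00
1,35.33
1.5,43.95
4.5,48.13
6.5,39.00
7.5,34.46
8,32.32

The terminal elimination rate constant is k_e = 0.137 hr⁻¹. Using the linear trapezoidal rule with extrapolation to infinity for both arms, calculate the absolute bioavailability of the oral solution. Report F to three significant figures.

Trapezoidal AUC_0→3.75 (IV):
  [0→2]: (56.15+42.69)/2 × 2 = 98.84
  [2→2.25]: (42.69+41.25)/2 × 0.25 = 10.4925
  [2.25→3.75]: (41.25+33.59)/2 × 1.5 = 56.13
  Sum = 165.4625 mg/L·hr
IV tail: 33.59/0.137 = 245.182; AUC_iv,0→∞ = 165.4625 + 245.182 = 410.6445 mg/L·hr
Trapezoidal AUC_0→8 (oral solution):
  [0→1]: (0.00+35.33)/2 × 1 = 17.665
  [1→1.5]: (35.33+43.95)/2 × 0.5 = 19.82
  [1.5→4.5]: (43.95+48.13)/2 × 3 = 138.12
  [4.5→6.5]: (48.13+39.00)/2 × 2 = 87.13
  [6.5→7.5]: (39.00+34.46)/2 × 1 = 36.73
  [7.5→8]: (34.46+32.32)/2 × 0.5 = 16.695
  Sum = 316.16 mg/L·hr
oral solution tail: 32.32/0.137 = 235.912; AUC_ev,0→∞ = 316.16 + 235.912 = 552.072 mg/L·hr
F = (AUC_ev/D_ev)/(AUC_iv/D_iv) = (552.072/800)/(410.6445/200) = 0.69009/2.0532225 = 0.3361

F = 0.336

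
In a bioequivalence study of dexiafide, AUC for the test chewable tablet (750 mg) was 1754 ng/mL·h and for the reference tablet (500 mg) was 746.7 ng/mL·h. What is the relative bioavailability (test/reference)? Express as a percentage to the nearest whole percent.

F_rel = 157%

F_rel = (AUC_test/D_test) / (AUC_ref/D_ref)
      = (1754/750) / (746.7/500)
      = 2.33867 / 1.4934 = 1.5660 = 156.60%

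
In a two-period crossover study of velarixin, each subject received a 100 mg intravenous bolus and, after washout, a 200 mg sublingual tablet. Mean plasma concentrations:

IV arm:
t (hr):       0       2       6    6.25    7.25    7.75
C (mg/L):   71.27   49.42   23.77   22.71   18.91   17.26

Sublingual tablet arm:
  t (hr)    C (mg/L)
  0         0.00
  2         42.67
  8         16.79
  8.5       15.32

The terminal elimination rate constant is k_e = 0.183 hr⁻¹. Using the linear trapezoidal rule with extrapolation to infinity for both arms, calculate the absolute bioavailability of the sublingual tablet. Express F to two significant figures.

F = 0.39

Trapezoidal AUC_0→7.75 (IV):
  [0→2]: (71.27+49.42)/2 × 2 = 120.69
  [2→6]: (49.42+23.77)/2 × 4 = 146.38
  [6→6.25]: (23.77+22.71)/2 × 0.25 = 5.81
  [6.25→7.25]: (22.71+18.91)/2 × 1 = 20.81
  [7.25→7.75]: (18.91+17.26)/2 × 0.5 = 9.0425
  Sum = 302.7325 mg/L·hr
IV tail: 17.26/0.183 = 94.317; AUC_iv,0→∞ = 302.7325 + 94.317 = 397.0495 mg/L·hr
Trapezoidal AUC_0→8.5 (sublingual tablet):
  [0→2]: (0.00+42.67)/2 × 2 = 42.67
  [2→8]: (42.67+16.79)/2 × 6 = 178.38
  [8→8.5]: (16.79+15.32)/2 × 0.5 = 8.0275
  Sum = 229.0775 mg/L·hr
sublingual tablet tail: 15.32/0.183 = 83.716; AUC_ev,0→∞ = 229.0775 + 83.716 = 312.7935 mg/L·hr
F = (AUC_ev/D_ev)/(AUC_iv/D_iv) = (312.7935/200)/(397.0495/100) = 1.5639675/3.970495 = 0.3939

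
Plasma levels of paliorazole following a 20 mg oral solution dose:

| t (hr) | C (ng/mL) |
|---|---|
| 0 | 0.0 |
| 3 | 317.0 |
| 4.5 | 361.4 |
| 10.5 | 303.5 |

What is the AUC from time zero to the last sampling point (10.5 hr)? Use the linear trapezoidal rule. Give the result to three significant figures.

AUC = 2980 ng/mL·hr

Trapezoidal AUC_0→10.5:
  [0→3]: (0.0+317.0)/2 × 3 = 475.5
  [3→4.5]: (317.0+361.4)/2 × 1.5 = 508.8
  [4.5→10.5]: (361.4+303.5)/2 × 6 = 1994.7
  Sum = 2979.0 ng/mL·hr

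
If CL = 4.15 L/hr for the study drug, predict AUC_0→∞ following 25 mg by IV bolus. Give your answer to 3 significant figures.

AUC_0→∞ = Dose_iv / CL
        = 25 / 4.15 = 6.0241 mg/L·hr

AUC = 6.02 mg/L·hr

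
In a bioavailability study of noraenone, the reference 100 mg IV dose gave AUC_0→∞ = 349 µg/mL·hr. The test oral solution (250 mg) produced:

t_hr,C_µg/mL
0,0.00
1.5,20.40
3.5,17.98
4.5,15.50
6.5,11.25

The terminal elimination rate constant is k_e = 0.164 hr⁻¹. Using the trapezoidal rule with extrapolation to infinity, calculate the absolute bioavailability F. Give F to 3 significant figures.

F = 0.190

Trapezoidal AUC_0→6.5 (oral solution):
  [0→1.5]: (0.00+20.40)/2 × 1.5 = 15.3
  [1.5→3.5]: (20.40+17.98)/2 × 2 = 38.38
  [3.5→4.5]: (17.98+15.50)/2 × 1 = 16.74
  [4.5→6.5]: (15.50+11.25)/2 × 2 = 26.75
  Sum = 97.17 µg/mL·hr
Tail: C_last/k_e = 11.25/0.164 = 68.598
AUC_0→∞ (oral solution) = 97.17 + 68.598 = 165.768 µg/mL·hr
F = (AUC_ev/D_ev)/(AUC_iv/D_iv) = (165.768/250)/(349/100) = 0.663072/3.49 = 0.1900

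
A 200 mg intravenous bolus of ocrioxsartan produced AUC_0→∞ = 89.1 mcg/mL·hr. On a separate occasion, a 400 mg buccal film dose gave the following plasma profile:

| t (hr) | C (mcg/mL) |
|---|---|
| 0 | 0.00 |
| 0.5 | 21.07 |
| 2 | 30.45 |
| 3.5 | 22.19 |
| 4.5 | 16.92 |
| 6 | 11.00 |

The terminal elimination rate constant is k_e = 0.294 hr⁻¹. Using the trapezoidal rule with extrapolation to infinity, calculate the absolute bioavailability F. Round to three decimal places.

Trapezoidal AUC_0→6 (buccal film):
  [0→0.5]: (0.00+21.07)/2 × 0.5 = 5.2675
  [0.5→2]: (21.07+30.45)/2 × 1.5 = 38.64
  [2→3.5]: (30.45+22.19)/2 × 1.5 = 39.48
  [3.5→4.5]: (22.19+16.92)/2 × 1 = 19.555
  [4.5→6]: (16.92+11.00)/2 × 1.5 = 20.94
  Sum = 123.8825 mcg/mL·hr
Tail: C_last/k_e = 11.00/0.294 = 37.415
AUC_0→∞ (buccal film) = 123.8825 + 37.415 = 161.2975 mcg/mL·hr
F = (AUC_ev/D_ev)/(AUC_iv/D_iv) = (161.2975/400)/(89.1/200) = 0.40324375/0.4455 = 0.9051

F = 0.905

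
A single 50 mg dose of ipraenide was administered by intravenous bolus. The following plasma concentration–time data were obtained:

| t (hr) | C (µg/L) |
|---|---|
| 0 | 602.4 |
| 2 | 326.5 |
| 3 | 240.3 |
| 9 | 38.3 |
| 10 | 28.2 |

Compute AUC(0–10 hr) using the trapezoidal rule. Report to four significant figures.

Trapezoidal AUC_0→10:
  [0→2]: (602.4+326.5)/2 × 2 = 928.9
  [2→3]: (326.5+240.3)/2 × 1 = 283.4
  [3→9]: (240.3+38.3)/2 × 6 = 835.8
  [9→10]: (38.3+28.2)/2 × 1 = 33.25
  Sum = 2081.35 µg/L·hr

AUC = 2081 µg/L·hr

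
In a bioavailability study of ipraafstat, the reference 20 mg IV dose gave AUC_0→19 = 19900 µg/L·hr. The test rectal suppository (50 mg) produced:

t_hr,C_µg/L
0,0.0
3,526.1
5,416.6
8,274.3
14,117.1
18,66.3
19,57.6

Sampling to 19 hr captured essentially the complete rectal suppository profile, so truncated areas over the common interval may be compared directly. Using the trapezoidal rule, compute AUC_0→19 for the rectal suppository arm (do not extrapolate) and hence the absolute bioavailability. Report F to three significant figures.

F = 0.0879

Trapezoidal AUC_0→19 (rectal suppository):
  [0→3]: (0.0+526.1)/2 × 3 = 789.15
  [3→5]: (526.1+416.6)/2 × 2 = 942.7
  [5→8]: (416.6+274.3)/2 × 3 = 1036.35
  [8→14]: (274.3+117.1)/2 × 6 = 1174.2
  [14→18]: (117.1+66.3)/2 × 4 = 366.8
  [18→19]: (66.3+57.6)/2 × 1 = 61.95
  Sum = 4371.15 µg/L·hr
F = (AUC_ev/D_ev)/(AUC_iv/D_iv) = (4371.15/50)/(19900/20) = 87.423/995 = 0.0879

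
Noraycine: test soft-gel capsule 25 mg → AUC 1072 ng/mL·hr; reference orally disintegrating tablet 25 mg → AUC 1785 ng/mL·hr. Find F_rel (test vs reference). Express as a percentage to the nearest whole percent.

F_rel = 60%

F_rel = (AUC_test/D_test) / (AUC_ref/D_ref)
      = (1072/25) / (1785/25)
      = 42.88 / 71.4 = 0.6006 = 60.06%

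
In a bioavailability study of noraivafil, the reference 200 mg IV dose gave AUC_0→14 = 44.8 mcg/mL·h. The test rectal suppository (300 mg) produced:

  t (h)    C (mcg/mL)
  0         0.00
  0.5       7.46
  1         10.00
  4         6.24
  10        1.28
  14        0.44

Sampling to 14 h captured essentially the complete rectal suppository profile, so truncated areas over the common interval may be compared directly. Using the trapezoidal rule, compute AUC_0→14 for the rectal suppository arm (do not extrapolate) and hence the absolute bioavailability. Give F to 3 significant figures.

Trapezoidal AUC_0→14 (rectal suppository):
  [0→0.5]: (0.00+7.46)/2 × 0.5 = 1.865
  [0.5→1]: (7.46+10.00)/2 × 0.5 = 4.365
  [1→4]: (10.00+6.24)/2 × 3 = 24.36
  [4→10]: (6.24+1.28)/2 × 6 = 22.56
  [10→14]: (1.28+0.44)/2 × 4 = 3.44
  Sum = 56.59 mcg/mL·h
F = (AUC_ev/D_ev)/(AUC_iv/D_iv) = (56.59/300)/(44.8/200) = 0.188633/0.224 = 0.8421

F = 0.842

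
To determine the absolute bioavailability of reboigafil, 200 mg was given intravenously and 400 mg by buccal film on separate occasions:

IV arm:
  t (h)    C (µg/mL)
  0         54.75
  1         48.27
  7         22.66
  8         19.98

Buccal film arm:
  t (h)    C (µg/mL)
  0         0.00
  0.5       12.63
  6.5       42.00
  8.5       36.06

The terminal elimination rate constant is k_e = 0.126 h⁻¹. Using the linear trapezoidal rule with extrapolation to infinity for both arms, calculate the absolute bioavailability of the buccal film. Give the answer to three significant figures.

Trapezoidal AUC_0→8 (IV):
  [0→1]: (54.75+48.27)/2 × 1 = 51.51
  [1→7]: (48.27+22.66)/2 × 6 = 212.79
  [7→8]: (22.66+19.98)/2 × 1 = 21.32
  Sum = 285.62 µg/mL·h
IV tail: 19.98/0.126 = 158.571; AUC_iv,0→∞ = 285.62 + 158.571 = 444.191 µg/mL·h
Trapezoidal AUC_0→8.5 (buccal film):
  [0→0.5]: (0.00+12.63)/2 × 0.5 = 3.1575
  [0.5→6.5]: (12.63+42.00)/2 × 6 = 163.89
  [6.5→8.5]: (42.00+36.06)/2 × 2 = 78.06
  Sum = 245.1075 µg/mL·h
buccal film tail: 36.06/0.126 = 286.190; AUC_ev,0→∞ = 245.1075 + 286.190 = 531.2975 µg/mL·h
F = (AUC_ev/D_ev)/(AUC_iv/D_iv) = (531.2975/400)/(444.191/200) = 1.32824/2.220955 = 0.5980

F = 0.598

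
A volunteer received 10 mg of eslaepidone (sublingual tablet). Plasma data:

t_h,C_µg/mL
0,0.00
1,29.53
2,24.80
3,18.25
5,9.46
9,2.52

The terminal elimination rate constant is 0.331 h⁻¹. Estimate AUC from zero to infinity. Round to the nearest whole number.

Trapezoidal AUC_0→9:
  [0→1]: (0.00+29.53)/2 × 1 = 14.765
  [1→2]: (29.53+24.80)/2 × 1 = 27.165
  [2→3]: (24.80+18.25)/2 × 1 = 21.525
  [3→5]: (18.25+9.46)/2 × 2 = 27.71
  [5→9]: (9.46+2.52)/2 × 4 = 23.96
  Sum = 115.125 µg/mL·h
Extrapolated tail: C_last / k_e = 2.52 / 0.331 = 7.613
AUC_0→∞ = 115.125 + 7.613 = 122.738 µg/mL·h

AUC = 123 µg/mL·h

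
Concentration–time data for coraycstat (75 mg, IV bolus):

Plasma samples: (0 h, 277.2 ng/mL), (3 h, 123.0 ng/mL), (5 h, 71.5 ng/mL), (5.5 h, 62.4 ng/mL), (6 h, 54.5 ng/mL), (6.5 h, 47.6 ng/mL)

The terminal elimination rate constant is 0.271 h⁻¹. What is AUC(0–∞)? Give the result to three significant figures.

AUC = 1060 ng/mL·h

Trapezoidal AUC_0→6.5:
  [0→3]: (277.2+123.0)/2 × 3 = 600.3
  [3→5]: (123.0+71.5)/2 × 2 = 194.5
  [5→5.5]: (71.5+62.4)/2 × 0.5 = 33.475
  [5.5→6]: (62.4+54.5)/2 × 0.5 = 29.225
  [6→6.5]: (54.5+47.6)/2 × 0.5 = 25.525
  Sum = 883.025 ng/mL·h
Extrapolated tail: C_last / k_e = 47.6 / 0.271 = 175.646
AUC_0→∞ = 883.025 + 175.646 = 1058.671 ng/mL·h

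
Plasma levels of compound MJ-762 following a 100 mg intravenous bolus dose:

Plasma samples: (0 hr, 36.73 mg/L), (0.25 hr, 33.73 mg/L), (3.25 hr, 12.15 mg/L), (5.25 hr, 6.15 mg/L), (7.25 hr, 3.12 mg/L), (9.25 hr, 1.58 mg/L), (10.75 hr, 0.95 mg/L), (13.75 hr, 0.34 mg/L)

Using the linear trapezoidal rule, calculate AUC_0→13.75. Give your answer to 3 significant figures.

AUC = 114 mg/L·hr

Trapezoidal AUC_0→13.75:
  [0→0.25]: (36.73+33.73)/2 × 0.25 = 8.8075
  [0.25→3.25]: (33.73+12.15)/2 × 3 = 68.82
  [3.25→5.25]: (12.15+6.15)/2 × 2 = 18.3
  [5.25→7.25]: (6.15+3.12)/2 × 2 = 9.27
  [7.25→9.25]: (3.12+1.58)/2 × 2 = 4.7
  [9.25→10.75]: (1.58+0.95)/2 × 1.5 = 1.8975
  [10.75→13.75]: (0.95+0.34)/2 × 3 = 1.935
  Sum = 113.73 mg/L·hr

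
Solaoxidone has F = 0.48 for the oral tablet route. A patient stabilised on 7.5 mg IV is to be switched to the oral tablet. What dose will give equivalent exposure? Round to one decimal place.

D_oral = 15.6 mg

For equal systemic exposure: F × D_ev = D_iv
D_ev = D_iv / F = 7.5 / 0.48 = 15.625 mg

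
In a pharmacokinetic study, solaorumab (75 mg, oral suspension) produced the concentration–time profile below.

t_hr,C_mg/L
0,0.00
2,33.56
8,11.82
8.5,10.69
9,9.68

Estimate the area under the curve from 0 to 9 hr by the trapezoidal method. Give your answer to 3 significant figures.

AUC = 180 mg/L·hr

Trapezoidal AUC_0→9:
  [0→2]: (0.00+33.56)/2 × 2 = 33.56
  [2→8]: (33.56+11.82)/2 × 6 = 136.14
  [8→8.5]: (11.82+10.69)/2 × 0.5 = 5.6275
  [8.5→9]: (10.69+9.68)/2 × 0.5 = 5.0925
  Sum = 180.42 mg/L·hr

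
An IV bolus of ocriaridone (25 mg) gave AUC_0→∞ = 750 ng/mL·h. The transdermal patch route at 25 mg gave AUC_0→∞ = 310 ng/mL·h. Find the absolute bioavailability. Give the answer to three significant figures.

F = (AUC_ev / D_ev) / (AUC_iv / D_iv)
  = (310/25) / (750/25)
  = 12.4 / 30 = 0.4133

F = 0.413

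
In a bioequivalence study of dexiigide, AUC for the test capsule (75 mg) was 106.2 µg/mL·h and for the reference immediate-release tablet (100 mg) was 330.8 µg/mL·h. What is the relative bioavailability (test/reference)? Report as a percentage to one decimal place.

F_rel = 42.8%

F_rel = (AUC_test/D_test) / (AUC_ref/D_ref)
      = (106.2/75) / (330.8/100)
      = 1.416 / 3.308 = 0.4281 = 42.81%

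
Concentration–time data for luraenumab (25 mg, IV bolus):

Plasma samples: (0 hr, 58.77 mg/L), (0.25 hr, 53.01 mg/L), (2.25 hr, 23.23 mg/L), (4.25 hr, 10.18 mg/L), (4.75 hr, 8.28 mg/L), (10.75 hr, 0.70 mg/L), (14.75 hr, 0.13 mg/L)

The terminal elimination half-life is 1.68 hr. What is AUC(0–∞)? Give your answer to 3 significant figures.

AUC = 157 mg/L·hr

Trapezoidal AUC_0→14.75:
  [0→0.25]: (58.77+53.01)/2 × 0.25 = 13.9725
  [0.25→2.25]: (53.01+23.23)/2 × 2 = 76.24
  [2.25→4.25]: (23.23+10.18)/2 × 2 = 33.41
  [4.25→4.75]: (10.18+8.28)/2 × 0.5 = 4.615
  [4.75→10.75]: (8.28+0.70)/2 × 6 = 26.94
  [10.75→14.75]: (0.70+0.13)/2 × 4 = 1.66
  Sum = 156.8375 mg/L·hr
k_e = ln2 / t½ = 0.693147 / 1.68 = 0.4126 hr^-1
Extrapolated tail: C_last / k_e = 0.13 / 0.4126 = 0.315
AUC_0→∞ = 156.8375 + 0.315 = 157.1525 mg/L·hr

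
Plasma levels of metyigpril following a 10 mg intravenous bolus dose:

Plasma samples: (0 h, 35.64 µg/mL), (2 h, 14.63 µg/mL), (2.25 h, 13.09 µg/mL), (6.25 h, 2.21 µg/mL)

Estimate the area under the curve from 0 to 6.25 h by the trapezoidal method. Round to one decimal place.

AUC = 84.3 µg/mL·h

Trapezoidal AUC_0→6.25:
  [0→2]: (35.64+14.63)/2 × 2 = 50.27
  [2→2.25]: (14.63+13.09)/2 × 0.25 = 3.465
  [2.25→6.25]: (13.09+2.21)/2 × 4 = 30.6
  Sum = 84.335 µg/mL·h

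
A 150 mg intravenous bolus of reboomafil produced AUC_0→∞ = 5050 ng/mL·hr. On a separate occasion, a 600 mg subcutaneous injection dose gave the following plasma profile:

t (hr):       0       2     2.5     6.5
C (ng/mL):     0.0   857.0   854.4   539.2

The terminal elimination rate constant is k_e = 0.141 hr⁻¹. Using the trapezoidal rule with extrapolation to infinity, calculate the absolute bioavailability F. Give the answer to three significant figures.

Trapezoidal AUC_0→6.5 (subcutaneous injection):
  [0→2]: (0.0+857.0)/2 × 2 = 857.0
  [2→2.5]: (857.0+854.4)/2 × 0.5 = 427.85
  [2.5→6.5]: (854.4+539.2)/2 × 4 = 2787.2
  Sum = 4072.05 ng/mL·hr
Tail: C_last/k_e = 539.2/0.141 = 3824.113
AUC_0→∞ (subcutaneous injection) = 4072.05 + 3824.113 = 7896.163 ng/mL·hr
F = (AUC_ev/D_ev)/(AUC_iv/D_iv) = (7896.163/600)/(5050/150) = 13.1603/33.6667 = 0.3909

F = 0.391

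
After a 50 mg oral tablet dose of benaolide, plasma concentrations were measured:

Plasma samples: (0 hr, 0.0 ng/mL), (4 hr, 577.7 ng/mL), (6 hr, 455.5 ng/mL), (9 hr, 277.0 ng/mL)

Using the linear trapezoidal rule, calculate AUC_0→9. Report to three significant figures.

AUC = 3290 ng/mL·hr

Trapezoidal AUC_0→9:
  [0→4]: (0.0+577.7)/2 × 4 = 1155.4
  [4→6]: (577.7+455.5)/2 × 2 = 1033.2
  [6→9]: (455.5+277.0)/2 × 3 = 1098.75
  Sum = 3287.35 ng/mL·hr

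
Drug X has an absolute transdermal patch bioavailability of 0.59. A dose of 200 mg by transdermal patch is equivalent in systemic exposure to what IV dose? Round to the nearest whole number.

D_iv = 118 mg

Systemic exposure from an extravascular dose = F × D_ev, so the equivalent IV dose is F × D_ev.
D_iv = F × D_ev = 0.59 × 200 = 118 mg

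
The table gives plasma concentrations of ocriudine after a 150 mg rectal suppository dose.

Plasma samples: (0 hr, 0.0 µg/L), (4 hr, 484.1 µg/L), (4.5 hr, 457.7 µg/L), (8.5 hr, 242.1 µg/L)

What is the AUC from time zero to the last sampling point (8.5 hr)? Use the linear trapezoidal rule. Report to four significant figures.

AUC = 2603 µg/L·hr

Trapezoidal AUC_0→8.5:
  [0→4]: (0.0+484.1)/2 × 4 = 968.2
  [4→4.5]: (484.1+457.7)/2 × 0.5 = 235.45
  [4.5→8.5]: (457.7+242.1)/2 × 4 = 1399.6
  Sum = 2603.25 µg/L·hr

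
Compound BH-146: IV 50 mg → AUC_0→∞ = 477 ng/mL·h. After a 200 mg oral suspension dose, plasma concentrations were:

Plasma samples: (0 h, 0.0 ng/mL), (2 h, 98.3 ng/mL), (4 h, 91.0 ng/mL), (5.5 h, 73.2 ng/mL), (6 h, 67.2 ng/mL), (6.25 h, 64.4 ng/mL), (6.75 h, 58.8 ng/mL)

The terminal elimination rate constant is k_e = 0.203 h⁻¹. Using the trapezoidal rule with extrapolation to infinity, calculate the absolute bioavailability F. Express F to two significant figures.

Trapezoidal AUC_0→6.75 (oral suspension):
  [0→2]: (0.0+98.3)/2 × 2 = 98.3
  [2→4]: (98.3+91.0)/2 × 2 = 189.3
  [4→5.5]: (91.0+73.2)/2 × 1.5 = 123.15
  [5.5→6]: (73.2+67.2)/2 × 0.5 = 35.1
  [6→6.25]: (67.2+64.4)/2 × 0.25 = 16.45
  [6.25→6.75]: (64.4+58.8)/2 × 0.5 = 30.8
  Sum = 493.1 ng/mL·h
Tail: C_last/k_e = 58.8/0.203 = 289.655
AUC_0→∞ (oral suspension) = 493.1 + 289.655 = 782.755 ng/mL·h
F = (AUC_ev/D_ev)/(AUC_iv/D_iv) = (782.755/200)/(477/50) = 3.913775/9.54 = 0.4102

F = 0.41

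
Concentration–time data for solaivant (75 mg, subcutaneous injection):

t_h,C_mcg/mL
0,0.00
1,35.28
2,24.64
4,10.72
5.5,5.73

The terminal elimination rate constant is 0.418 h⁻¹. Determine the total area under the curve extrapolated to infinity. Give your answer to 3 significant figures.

AUC = 109 mcg/mL·h

Trapezoidal AUC_0→5.5:
  [0→1]: (0.00+35.28)/2 × 1 = 17.64
  [1→2]: (35.28+24.64)/2 × 1 = 29.96
  [2→4]: (24.64+10.72)/2 × 2 = 35.36
  [4→5.5]: (10.72+5.73)/2 × 1.5 = 12.3375
  Sum = 95.2975 mcg/mL·h
Extrapolated tail: C_last / k_e = 5.73 / 0.418 = 13.708
AUC_0→∞ = 95.2975 + 13.708 = 109.0055 mcg/mL·h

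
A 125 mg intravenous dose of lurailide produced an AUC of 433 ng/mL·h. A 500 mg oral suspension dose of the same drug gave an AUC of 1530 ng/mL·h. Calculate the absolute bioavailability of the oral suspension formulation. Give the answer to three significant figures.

F = (AUC_ev / D_ev) / (AUC_iv / D_iv)
  = (1530/500) / (433/125)
  = 3.06 / 3.464 = 0.8834

F = 0.883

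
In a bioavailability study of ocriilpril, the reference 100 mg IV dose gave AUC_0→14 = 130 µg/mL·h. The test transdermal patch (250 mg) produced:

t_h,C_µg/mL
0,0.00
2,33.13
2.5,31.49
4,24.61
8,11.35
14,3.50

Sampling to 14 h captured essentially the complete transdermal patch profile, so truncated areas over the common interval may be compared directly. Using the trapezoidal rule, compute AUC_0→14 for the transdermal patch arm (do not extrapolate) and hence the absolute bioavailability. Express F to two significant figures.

F = 0.64

Trapezoidal AUC_0→14 (transdermal patch):
  [0→2]: (0.00+33.13)/2 × 2 = 33.13
  [2→2.5]: (33.13+31.49)/2 × 0.5 = 16.155
  [2.5→4]: (31.49+24.61)/2 × 1.5 = 42.075
  [4→8]: (24.61+11.35)/2 × 4 = 71.92
  [8→14]: (11.35+3.50)/2 × 6 = 44.55
  Sum = 207.83 µg/mL·h
F = (AUC_ev/D_ev)/(AUC_iv/D_iv) = (207.83/250)/(130/100) = 0.83132/1.3 = 0.6395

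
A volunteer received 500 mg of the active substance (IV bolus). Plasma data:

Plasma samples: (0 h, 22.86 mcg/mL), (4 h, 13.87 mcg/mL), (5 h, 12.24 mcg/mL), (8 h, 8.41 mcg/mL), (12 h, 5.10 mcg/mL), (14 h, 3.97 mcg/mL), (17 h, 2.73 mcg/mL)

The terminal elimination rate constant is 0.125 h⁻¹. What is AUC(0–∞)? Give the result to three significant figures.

AUC = 185 mcg/mL·h

Trapezoidal AUC_0→17:
  [0→4]: (22.86+13.87)/2 × 4 = 73.46
  [4→5]: (13.87+12.24)/2 × 1 = 13.055
  [5→8]: (12.24+8.41)/2 × 3 = 30.975
  [8→12]: (8.41+5.10)/2 × 4 = 27.02
  [12→14]: (5.10+3.97)/2 × 2 = 9.07
  [14→17]: (3.97+2.73)/2 × 3 = 10.05
  Sum = 163.63 mcg/mL·h
Extrapolated tail: C_last / k_e = 2.73 / 0.125 = 21.840
AUC_0→∞ = 163.63 + 21.840 = 185.47 mcg/mL·h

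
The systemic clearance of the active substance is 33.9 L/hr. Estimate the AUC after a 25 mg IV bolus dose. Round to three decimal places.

AUC = 0.737 mg/L·hr

AUC_0→∞ = Dose_iv / CL
        = 25 / 33.9 = 0.737463 mg/L·hr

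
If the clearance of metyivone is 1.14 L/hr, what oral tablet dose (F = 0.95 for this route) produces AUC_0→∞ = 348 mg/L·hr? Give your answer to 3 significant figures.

Dose = 418 mg

Dose = CL × AUC_0→∞ / F
     = 1.14 × 348 / 0.95 = 417.6 mg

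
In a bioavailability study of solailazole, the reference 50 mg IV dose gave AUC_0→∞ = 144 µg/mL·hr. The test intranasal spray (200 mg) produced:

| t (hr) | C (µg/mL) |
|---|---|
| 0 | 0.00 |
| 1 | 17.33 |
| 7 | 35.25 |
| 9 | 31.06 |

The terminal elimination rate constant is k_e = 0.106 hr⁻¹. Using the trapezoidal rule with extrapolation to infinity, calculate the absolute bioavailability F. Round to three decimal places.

Trapezoidal AUC_0→9 (intranasal spray):
  [0→1]: (0.00+17.33)/2 × 1 = 8.665
  [1→7]: (17.33+35.25)/2 × 6 = 157.74
  [7→9]: (35.25+31.06)/2 × 2 = 66.31
  Sum = 232.715 µg/mL·hr
Tail: C_last/k_e = 31.06/0.106 = 293.019
AUC_0→∞ (intranasal spray) = 232.715 + 293.019 = 525.734 µg/mL·hr
F = (AUC_ev/D_ev)/(AUC_iv/D_iv) = (525.734/200)/(144/50) = 2.62867/2.88 = 0.9127

F = 0.913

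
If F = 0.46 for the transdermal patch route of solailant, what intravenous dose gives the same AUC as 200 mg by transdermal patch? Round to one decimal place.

D_iv = 92.0 mg

Systemic exposure from an extravascular dose = F × D_ev, so the equivalent IV dose is F × D_ev.
D_iv = F × D_ev = 0.46 × 200 = 92 mg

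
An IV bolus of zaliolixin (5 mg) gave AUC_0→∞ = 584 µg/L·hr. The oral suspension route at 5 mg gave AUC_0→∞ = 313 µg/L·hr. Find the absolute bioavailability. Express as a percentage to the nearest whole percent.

F = (AUC_ev / D_ev) / (AUC_iv / D_iv)
  = (313/5) / (584/5)
  = 62.6 / 116.8 = 0.5360
  = 53.60%

F = 54%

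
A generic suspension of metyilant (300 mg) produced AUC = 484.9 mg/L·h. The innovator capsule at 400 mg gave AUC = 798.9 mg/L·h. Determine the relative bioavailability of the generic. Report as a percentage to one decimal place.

F_rel = (AUC_test/D_test) / (AUC_ref/D_ref)
      = (484.9/300) / (798.9/400)
      = 1.61633 / 1.99725 = 0.8093 = 80.93%

F_rel = 80.9%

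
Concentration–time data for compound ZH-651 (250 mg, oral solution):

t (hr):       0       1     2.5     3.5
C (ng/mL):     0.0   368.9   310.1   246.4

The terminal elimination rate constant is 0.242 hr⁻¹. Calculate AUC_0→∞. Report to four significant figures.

AUC = 1990 ng/mL·hr

Trapezoidal AUC_0→3.5:
  [0→1]: (0.0+368.9)/2 × 1 = 184.45
  [1→2.5]: (368.9+310.1)/2 × 1.5 = 509.25
  [2.5→3.5]: (310.1+246.4)/2 × 1 = 278.25
  Sum = 971.95 ng/mL·hr
Extrapolated tail: C_last / k_e = 246.4 / 0.242 = 1018.182
AUC_0→∞ = 971.95 + 1018.182 = 1990.132 ng/mL·hr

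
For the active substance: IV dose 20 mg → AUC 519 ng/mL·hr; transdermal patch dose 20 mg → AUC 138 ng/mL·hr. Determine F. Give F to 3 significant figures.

F = 0.266

F = (AUC_ev / D_ev) / (AUC_iv / D_iv)
  = (138/20) / (519/20)
  = 6.9 / 25.95 = 0.2659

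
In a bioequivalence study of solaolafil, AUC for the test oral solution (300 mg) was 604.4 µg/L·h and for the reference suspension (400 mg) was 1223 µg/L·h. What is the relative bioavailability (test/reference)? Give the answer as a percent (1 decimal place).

F_rel = (AUC_test/D_test) / (AUC_ref/D_ref)
      = (604.4/300) / (1223/400)
      = 2.01467 / 3.0575 = 0.6589 = 65.89%

F_rel = 65.9%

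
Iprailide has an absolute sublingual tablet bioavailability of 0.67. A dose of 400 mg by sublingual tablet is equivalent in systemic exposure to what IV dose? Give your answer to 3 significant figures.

D_iv = 268 mg

Systemic exposure from an extravascular dose = F × D_ev, so the equivalent IV dose is F × D_ev.
D_iv = F × D_ev = 0.67 × 400 = 268 mg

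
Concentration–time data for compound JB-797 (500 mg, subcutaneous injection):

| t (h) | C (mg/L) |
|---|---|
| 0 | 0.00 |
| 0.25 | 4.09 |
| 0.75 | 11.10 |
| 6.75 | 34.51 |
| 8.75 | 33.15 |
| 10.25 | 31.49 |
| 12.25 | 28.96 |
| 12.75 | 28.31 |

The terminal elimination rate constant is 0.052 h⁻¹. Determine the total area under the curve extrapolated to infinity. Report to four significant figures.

Trapezoidal AUC_0→12.75:
  [0→0.25]: (0.00+4.09)/2 × 0.25 = 0.51125
  [0.25→0.75]: (4.09+11.10)/2 × 0.5 = 3.7975
  [0.75→6.75]: (11.10+34.51)/2 × 6 = 136.83
  [6.75→8.75]: (34.51+33.15)/2 × 2 = 67.66
  [8.75→10.25]: (33.15+31.49)/2 × 1.5 = 48.48
  [10.25→12.25]: (31.49+28.96)/2 × 2 = 60.45
  [12.25→12.75]: (28.96+28.31)/2 × 0.5 = 14.3175
  Sum = 332.04625 mg/L·h
Extrapolated tail: C_last / k_e = 28.31 / 0.052 = 544.423
AUC_0→∞ = 332.04625 + 544.423 = 876.46925 mg/L·h

AUC = 876.5 mg/L·h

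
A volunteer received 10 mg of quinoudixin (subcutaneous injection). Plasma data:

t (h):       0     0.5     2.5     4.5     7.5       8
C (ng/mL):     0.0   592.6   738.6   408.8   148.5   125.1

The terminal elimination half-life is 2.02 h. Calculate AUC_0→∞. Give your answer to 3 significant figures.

Trapezoidal AUC_0→8:
  [0→0.5]: (0.0+592.6)/2 × 0.5 = 148.15
  [0.5→2.5]: (592.6+738.6)/2 × 2 = 1331.2
  [2.5→4.5]: (738.6+408.8)/2 × 2 = 1147.4
  [4.5→7.5]: (408.8+148.5)/2 × 3 = 835.95
  [7.5→8]: (148.5+125.1)/2 × 0.5 = 68.4
  Sum = 3531.1 ng/mL·h
k_e = ln2 / t½ = 0.693147 / 2.02 = 0.3431 h^-1
Extrapolated tail: C_last / k_e = 125.1 / 0.3431 = 364.617
AUC_0→∞ = 3531.1 + 364.617 = 3895.717 ng/mL·h

AUC = 3900 ng/mL·h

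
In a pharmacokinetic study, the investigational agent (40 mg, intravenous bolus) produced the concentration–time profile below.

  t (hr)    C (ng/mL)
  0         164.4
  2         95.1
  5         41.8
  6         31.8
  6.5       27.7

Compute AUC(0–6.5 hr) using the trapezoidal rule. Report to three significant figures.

Trapezoidal AUC_0→6.5:
  [0→2]: (164.4+95.1)/2 × 2 = 259.5
  [2→5]: (95.1+41.8)/2 × 3 = 205.35
  [5→6]: (41.8+31.8)/2 × 1 = 36.8
  [6→6.5]: (31.8+27.7)/2 × 0.5 = 14.875
  Sum = 516.525 ng/mL·hr

AUC = 517 ng/mL·hr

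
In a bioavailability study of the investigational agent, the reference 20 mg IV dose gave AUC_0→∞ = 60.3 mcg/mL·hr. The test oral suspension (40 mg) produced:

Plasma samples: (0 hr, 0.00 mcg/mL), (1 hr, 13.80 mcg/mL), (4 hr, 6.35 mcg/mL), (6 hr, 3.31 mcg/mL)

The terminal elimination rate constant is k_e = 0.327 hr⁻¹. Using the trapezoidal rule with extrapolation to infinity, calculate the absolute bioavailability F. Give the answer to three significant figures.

F = 0.472

Trapezoidal AUC_0→6 (oral suspension):
  [0→1]: (0.00+13.80)/2 × 1 = 6.9
  [1→4]: (13.80+6.35)/2 × 3 = 30.225
  [4→6]: (6.35+3.31)/2 × 2 = 9.66
  Sum = 46.785 mcg/mL·hr
Tail: C_last/k_e = 3.31/0.327 = 10.122
AUC_0→∞ (oral suspension) = 46.785 + 10.122 = 56.907 mcg/mL·hr
F = (AUC_ev/D_ev)/(AUC_iv/D_iv) = (56.907/40)/(60.3/20) = 1.422675/3.015 = 0.4719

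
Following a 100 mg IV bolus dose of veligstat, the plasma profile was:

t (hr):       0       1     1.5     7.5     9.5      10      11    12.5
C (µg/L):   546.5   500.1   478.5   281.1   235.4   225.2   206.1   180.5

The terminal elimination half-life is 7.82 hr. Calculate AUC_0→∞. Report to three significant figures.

AUC = 6220 µg/L·hr

Trapezoidal AUC_0→12.5:
  [0→1]: (546.5+500.1)/2 × 1 = 523.3
  [1→1.5]: (500.1+478.5)/2 × 0.5 = 244.65
  [1.5→7.5]: (478.5+281.1)/2 × 6 = 2278.8
  [7.5→9.5]: (281.1+235.4)/2 × 2 = 516.5
  [9.5→10]: (235.4+225.2)/2 × 0.5 = 115.15
  [10→11]: (225.2+206.1)/2 × 1 = 215.65
  [11→12.5]: (206.1+180.5)/2 × 1.5 = 289.95
  Sum = 4184.0 µg/L·hr
k_e = ln2 / t½ = 0.693147 / 7.82 = 0.0886 hr^-1
Extrapolated tail: C_last / k_e = 180.5 / 0.0886 = 2037.246
AUC_0→∞ = 4184.0 + 2037.246 = 6221.246 µg/L·hr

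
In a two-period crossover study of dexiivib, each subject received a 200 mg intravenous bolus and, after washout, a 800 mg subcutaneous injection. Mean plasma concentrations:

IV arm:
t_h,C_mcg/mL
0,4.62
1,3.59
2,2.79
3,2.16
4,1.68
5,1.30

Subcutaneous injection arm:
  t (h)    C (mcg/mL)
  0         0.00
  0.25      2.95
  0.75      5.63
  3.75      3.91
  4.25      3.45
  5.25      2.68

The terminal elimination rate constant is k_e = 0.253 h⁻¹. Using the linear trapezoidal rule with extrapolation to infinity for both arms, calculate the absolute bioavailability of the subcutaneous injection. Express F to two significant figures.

F = 0.44

Trapezoidal AUC_0→5 (IV):
  [0→1]: (4.62+3.59)/2 × 1 = 4.105
  [1→2]: (3.59+2.79)/2 × 1 = 3.19
  [2→3]: (2.79+2.16)/2 × 1 = 2.475
  [3→4]: (2.16+1.68)/2 × 1 = 1.92
  [4→5]: (1.68+1.30)/2 × 1 = 1.49
  Sum = 13.18 mcg/mL·h
IV tail: 1.30/0.253 = 5.138; AUC_iv,0→∞ = 13.18 + 5.138 = 18.318 mcg/mL·h
Trapezoidal AUC_0→5.25 (subcutaneous injection):
  [0→0.25]: (0.00+2.95)/2 × 0.25 = 0.36875
  [0.25→0.75]: (2.95+5.63)/2 × 0.5 = 2.145
  [0.75→3.75]: (5.63+3.91)/2 × 3 = 14.31
  [3.75→4.25]: (3.91+3.45)/2 × 0.5 = 1.84
  [4.25→5.25]: (3.45+2.68)/2 × 1 = 3.065
  Sum = 21.72875 mcg/mL·h
subcutaneous injection tail: 2.68/0.253 = 10.593; AUC_ev,0→∞ = 21.72875 + 10.593 = 32.32175 mcg/mL·h
F = (AUC_ev/D_ev)/(AUC_iv/D_iv) = (32.32175/800)/(18.318/200) = 0.0404022/0.09159 = 0.4411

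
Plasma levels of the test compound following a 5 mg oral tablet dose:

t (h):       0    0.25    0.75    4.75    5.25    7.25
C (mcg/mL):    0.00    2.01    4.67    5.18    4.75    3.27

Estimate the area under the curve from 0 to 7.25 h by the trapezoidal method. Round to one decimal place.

AUC = 32.1 mcg/mL·h

Trapezoidal AUC_0→7.25:
  [0→0.25]: (0.00+2.01)/2 × 0.25 = 0.25125
  [0.25→0.75]: (2.01+4.67)/2 × 0.5 = 1.67
  [0.75→4.75]: (4.67+5.18)/2 × 4 = 19.7
  [4.75→5.25]: (5.18+4.75)/2 × 0.5 = 2.4825
  [5.25→7.25]: (4.75+3.27)/2 × 2 = 8.02
  Sum = 32.12375 mcg/mL·h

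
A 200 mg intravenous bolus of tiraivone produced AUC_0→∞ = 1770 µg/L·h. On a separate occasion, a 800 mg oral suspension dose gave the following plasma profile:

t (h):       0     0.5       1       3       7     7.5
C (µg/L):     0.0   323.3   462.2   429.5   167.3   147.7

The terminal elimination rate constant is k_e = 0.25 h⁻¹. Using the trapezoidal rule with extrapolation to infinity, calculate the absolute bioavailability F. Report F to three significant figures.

Trapezoidal AUC_0→7.5 (oral suspension):
  [0→0.5]: (0.0+323.3)/2 × 0.5 = 80.825
  [0.5→1]: (323.3+462.2)/2 × 0.5 = 196.375
  [1→3]: (462.2+429.5)/2 × 2 = 891.7
  [3→7]: (429.5+167.3)/2 × 4 = 1193.6
  [7→7.5]: (167.3+147.7)/2 × 0.5 = 78.75
  Sum = 2441.25 µg/L·h
Tail: C_last/k_e = 147.7/0.25 = 590.800
AUC_0→∞ (oral suspension) = 2441.25 + 590.800 = 3032.05 µg/L·h
F = (AUC_ev/D_ev)/(AUC_iv/D_iv) = (3032.05/800)/(1770/200) = 3.7900625/8.85 = 0.4283

F = 0.428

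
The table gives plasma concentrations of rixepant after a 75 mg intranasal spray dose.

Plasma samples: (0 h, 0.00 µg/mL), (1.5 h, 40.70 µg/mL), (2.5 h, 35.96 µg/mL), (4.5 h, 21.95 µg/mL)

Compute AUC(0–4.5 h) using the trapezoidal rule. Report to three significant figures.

AUC = 127 µg/mL·h

Trapezoidal AUC_0→4.5:
  [0→1.5]: (0.00+40.70)/2 × 1.5 = 30.525
  [1.5→2.5]: (40.70+35.96)/2 × 1 = 38.33
  [2.5→4.5]: (35.96+21.95)/2 × 2 = 57.91
  Sum = 126.765 µg/mL·h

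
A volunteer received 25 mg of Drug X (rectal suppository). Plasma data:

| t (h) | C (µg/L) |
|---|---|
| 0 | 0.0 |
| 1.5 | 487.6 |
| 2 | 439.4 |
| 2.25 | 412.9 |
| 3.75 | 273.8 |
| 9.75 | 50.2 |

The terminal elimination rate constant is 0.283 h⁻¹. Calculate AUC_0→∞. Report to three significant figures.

AUC = 2370 µg/L·h

Trapezoidal AUC_0→9.75:
  [0→1.5]: (0.0+487.6)/2 × 1.5 = 365.7
  [1.5→2]: (487.6+439.4)/2 × 0.5 = 231.75
  [2→2.25]: (439.4+412.9)/2 × 0.25 = 106.5375
  [2.25→3.75]: (412.9+273.8)/2 × 1.5 = 515.025
  [3.75→9.75]: (273.8+50.2)/2 × 6 = 972.0
  Sum = 2191.0125 µg/L·h
Extrapolated tail: C_last / k_e = 50.2 / 0.283 = 177.385
AUC_0→∞ = 2191.0125 + 177.385 = 2368.3975 µg/L·h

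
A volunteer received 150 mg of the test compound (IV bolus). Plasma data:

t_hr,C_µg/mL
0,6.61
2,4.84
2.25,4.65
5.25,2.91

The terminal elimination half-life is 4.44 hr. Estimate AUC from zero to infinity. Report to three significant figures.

Trapezoidal AUC_0→5.25:
  [0→2]: (6.61+4.84)/2 × 2 = 11.45
  [2→2.25]: (4.84+4.65)/2 × 0.25 = 1.18625
  [2.25→5.25]: (4.65+2.91)/2 × 3 = 11.34
  Sum = 23.97625 µg/mL·hr
k_e = ln2 / t½ = 0.693147 / 4.44 = 0.1561 hr^-1
Extrapolated tail: C_last / k_e = 2.91 / 0.1561 = 18.642
AUC_0→∞ = 23.97625 + 18.642 = 42.61825 µg/mL·hr

AUC = 42.6 µg/mL·hr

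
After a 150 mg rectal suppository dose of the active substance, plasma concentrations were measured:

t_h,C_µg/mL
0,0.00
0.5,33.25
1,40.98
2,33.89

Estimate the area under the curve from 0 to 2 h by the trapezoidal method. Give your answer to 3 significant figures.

AUC = 64.3 µg/mL·h

Trapezoidal AUC_0→2:
  [0→0.5]: (0.00+33.25)/2 × 0.5 = 8.3125
  [0.5→1]: (33.25+40.98)/2 × 0.5 = 18.5575
  [1→2]: (40.98+33.89)/2 × 1 = 37.435
  Sum = 64.305 µg/mL·h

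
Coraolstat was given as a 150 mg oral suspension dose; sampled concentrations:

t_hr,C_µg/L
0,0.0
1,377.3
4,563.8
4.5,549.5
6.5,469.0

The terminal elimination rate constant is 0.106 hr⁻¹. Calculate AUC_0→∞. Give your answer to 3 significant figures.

Trapezoidal AUC_0→6.5:
  [0→1]: (0.0+377.3)/2 × 1 = 188.65
  [1→4]: (377.3+563.8)/2 × 3 = 1411.65
  [4→4.5]: (563.8+549.5)/2 × 0.5 = 278.325
  [4.5→6.5]: (549.5+469.0)/2 × 2 = 1018.5
  Sum = 2897.125 µg/L·hr
Extrapolated tail: C_last / k_e = 469.0 / 0.106 = 4424.528
AUC_0→∞ = 2897.125 + 4424.528 = 7321.653 µg/L·hr

AUC = 7320 µg/L·hr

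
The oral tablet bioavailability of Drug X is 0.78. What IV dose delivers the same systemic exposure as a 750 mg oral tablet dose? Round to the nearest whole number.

D_iv = 585 mg

Systemic exposure from an extravascular dose = F × D_ev, so the equivalent IV dose is F × D_ev.
D_iv = F × D_ev = 0.78 × 750 = 585 mg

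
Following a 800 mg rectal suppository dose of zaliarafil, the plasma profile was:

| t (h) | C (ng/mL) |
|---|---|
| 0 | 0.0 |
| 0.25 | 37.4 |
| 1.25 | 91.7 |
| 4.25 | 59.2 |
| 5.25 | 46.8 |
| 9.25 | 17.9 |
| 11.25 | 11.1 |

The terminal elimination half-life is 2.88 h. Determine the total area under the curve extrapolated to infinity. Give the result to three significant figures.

AUC = 553 ng/mL·h

Trapezoidal AUC_0→11.25:
  [0→0.25]: (0.0+37.4)/2 × 0.25 = 4.675
  [0.25→1.25]: (37.4+91.7)/2 × 1 = 64.55
  [1.25→4.25]: (91.7+59.2)/2 × 3 = 226.35
  [4.25→5.25]: (59.2+46.8)/2 × 1 = 53.0
  [5.25→9.25]: (46.8+17.9)/2 × 4 = 129.4
  [9.25→11.25]: (17.9+11.1)/2 × 2 = 29.0
  Sum = 506.975 ng/mL·h
k_e = ln2 / t½ = 0.693147 / 2.88 = 0.2407 h^-1
Extrapolated tail: C_last / k_e = 11.1 / 0.2407 = 46.115
AUC_0→∞ = 506.975 + 46.115 = 553.09 ng/mL·h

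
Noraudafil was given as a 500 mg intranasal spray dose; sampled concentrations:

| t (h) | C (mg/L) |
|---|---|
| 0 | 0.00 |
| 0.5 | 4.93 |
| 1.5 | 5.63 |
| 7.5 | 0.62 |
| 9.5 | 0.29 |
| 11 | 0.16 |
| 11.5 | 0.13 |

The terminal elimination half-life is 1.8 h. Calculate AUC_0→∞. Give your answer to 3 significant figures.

Trapezoidal AUC_0→11.5:
  [0→0.5]: (0.00+4.93)/2 × 0.5 = 1.2325
  [0.5→1.5]: (4.93+5.63)/2 × 1 = 5.28
  [1.5→7.5]: (5.63+0.62)/2 × 6 = 18.75
  [7.5→9.5]: (0.62+0.29)/2 × 2 = 0.91
  [9.5→11]: (0.29+0.16)/2 × 1.5 = 0.3375
  [11→11.5]: (0.16+0.13)/2 × 0.5 = 0.0725
  Sum = 26.5825 mg/L·h
k_e = ln2 / t½ = 0.693147 / 1.8 = 0.3851 h^-1
Extrapolated tail: C_last / k_e = 0.13 / 0.3851 = 0.338
AUC_0→∞ = 26.5825 + 0.338 = 26.9205 mg/L·h

AUC = 26.9 mg/L·h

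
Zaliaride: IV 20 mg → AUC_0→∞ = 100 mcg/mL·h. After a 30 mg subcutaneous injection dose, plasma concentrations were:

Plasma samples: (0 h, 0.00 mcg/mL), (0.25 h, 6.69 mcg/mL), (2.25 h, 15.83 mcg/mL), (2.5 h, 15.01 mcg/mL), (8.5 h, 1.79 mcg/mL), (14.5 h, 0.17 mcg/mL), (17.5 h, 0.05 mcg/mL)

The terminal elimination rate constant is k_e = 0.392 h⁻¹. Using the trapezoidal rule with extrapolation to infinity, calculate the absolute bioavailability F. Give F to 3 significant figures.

Trapezoidal AUC_0→17.5 (subcutaneous injection):
  [0→0.25]: (0.00+6.69)/2 × 0.25 = 0.83625
  [0.25→2.25]: (6.69+15.83)/2 × 2 = 22.52
  [2.25→2.5]: (15.83+15.01)/2 × 0.25 = 3.855
  [2.5→8.5]: (15.01+1.79)/2 × 6 = 50.4
  [8.5→14.5]: (1.79+0.17)/2 × 6 = 5.88
  [14.5→17.5]: (0.17+0.05)/2 × 3 = 0.33
  Sum = 83.82125 mcg/mL·h
Tail: C_last/k_e = 0.05/0.392 = 0.128
AUC_0→∞ (subcutaneous injection) = 83.82125 + 0.128 = 83.94925 mcg/mL·h
F = (AUC_ev/D_ev)/(AUC_iv/D_iv) = (83.94925/30)/(100/20) = 2.79831/5 = 0.5597

F = 0.560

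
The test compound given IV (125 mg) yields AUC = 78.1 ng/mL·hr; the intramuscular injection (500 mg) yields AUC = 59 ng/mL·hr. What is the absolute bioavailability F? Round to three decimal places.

F = 0.189

F = (AUC_ev / D_ev) / (AUC_iv / D_iv)
  = (59/500) / (78.1/125)
  = 0.118 / 0.6248 = 0.1889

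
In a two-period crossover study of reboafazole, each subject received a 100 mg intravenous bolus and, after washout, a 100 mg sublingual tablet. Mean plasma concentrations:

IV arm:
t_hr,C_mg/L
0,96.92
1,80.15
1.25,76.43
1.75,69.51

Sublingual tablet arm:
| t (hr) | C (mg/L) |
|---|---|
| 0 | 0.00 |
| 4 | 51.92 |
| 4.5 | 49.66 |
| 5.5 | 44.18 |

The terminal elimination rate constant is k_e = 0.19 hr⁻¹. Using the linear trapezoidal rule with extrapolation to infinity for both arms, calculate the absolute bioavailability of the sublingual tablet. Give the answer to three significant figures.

F = 0.801

Trapezoidal AUC_0→1.75 (IV):
  [0→1]: (96.92+80.15)/2 × 1 = 88.535
  [1→1.25]: (80.15+76.43)/2 × 0.25 = 19.5725
  [1.25→1.75]: (76.43+69.51)/2 × 0.5 = 36.485
  Sum = 144.5925 mg/L·hr
IV tail: 69.51/0.19 = 365.842; AUC_iv,0→∞ = 144.5925 + 365.842 = 510.4345 mg/L·hr
Trapezoidal AUC_0→5.5 (sublingual tablet):
  [0→4]: (0.00+51.92)/2 × 4 = 103.84
  [4→4.5]: (51.92+49.66)/2 × 0.5 = 25.395
  [4.5→5.5]: (49.66+44.18)/2 × 1 = 46.92
  Sum = 176.155 mg/L·hr
sublingual tablet tail: 44.18/0.19 = 232.526; AUC_ev,0→∞ = 176.155 + 232.526 = 408.681 mg/L·hr
F = (AUC_ev/D_ev)/(AUC_iv/D_iv) = (408.681/100)/(510.4345/100) = 4.08681/5.104345 = 0.8007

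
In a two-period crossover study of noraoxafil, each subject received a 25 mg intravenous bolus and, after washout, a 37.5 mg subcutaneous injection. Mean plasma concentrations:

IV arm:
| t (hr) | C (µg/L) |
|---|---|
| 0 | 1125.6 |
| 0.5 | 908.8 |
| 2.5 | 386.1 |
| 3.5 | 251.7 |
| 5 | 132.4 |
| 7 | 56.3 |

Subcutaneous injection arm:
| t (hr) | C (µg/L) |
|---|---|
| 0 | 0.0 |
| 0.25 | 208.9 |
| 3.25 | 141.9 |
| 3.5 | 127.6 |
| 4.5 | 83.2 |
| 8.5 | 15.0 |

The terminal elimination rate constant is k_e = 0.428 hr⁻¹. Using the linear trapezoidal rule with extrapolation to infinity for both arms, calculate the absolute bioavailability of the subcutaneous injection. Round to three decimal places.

Trapezoidal AUC_0→7 (IV):
  [0→0.5]: (1125.6+908.8)/2 × 0.5 = 508.6
  [0.5→2.5]: (908.8+386.1)/2 × 2 = 1294.9
  [2.5→3.5]: (386.1+251.7)/2 × 1 = 318.9
  [3.5→5]: (251.7+132.4)/2 × 1.5 = 288.075
  [5→7]: (132.4+56.3)/2 × 2 = 188.7
  Sum = 2599.175 µg/L·hr
IV tail: 56.3/0.428 = 131.542; AUC_iv,0→∞ = 2599.175 + 131.542 = 2730.717 µg/L·hr
Trapezoidal AUC_0→8.5 (subcutaneous injection):
  [0→0.25]: (0.0+208.9)/2 × 0.25 = 26.1125
  [0.25→3.25]: (208.9+141.9)/2 × 3 = 526.2
  [3.25→3.5]: (141.9+127.6)/2 × 0.25 = 33.6875
  [3.5→4.5]: (127.6+83.2)/2 × 1 = 105.4
  [4.5→8.5]: (83.2+15.0)/2 × 4 = 196.4
  Sum = 887.8 µg/L·hr
subcutaneous injection tail: 15.0/0.428 = 35.047; AUC_ev,0→∞ = 887.8 + 35.047 = 922.847 µg/L·hr
F = (AUC_ev/D_ev)/(AUC_iv/D_iv) = (922.847/37.5)/(2730.717/25) = 24.6093/109.22868 = 0.2253

F = 0.225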